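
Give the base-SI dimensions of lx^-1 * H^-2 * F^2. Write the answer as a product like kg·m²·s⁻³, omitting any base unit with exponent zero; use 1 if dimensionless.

kg⁻⁴·m⁻⁶·s¹²·A⁸·cd⁻¹

lx = lm/m² (illuminance = luminous flux per area),
    = m⁻²·cd.
So lx⁻¹ = m²·cd⁻¹.
H = Wb/A (inductance = flux per current),
    = kg·m²·s⁻²·A⁻².
So H⁻² = kg⁻²·m⁻⁴·s⁴·A⁴.
F = C/V (capacitance = charge per voltage),
    = A·s/(kg·m²·s⁻³·A⁻¹) (substituting C and V),
    = kg⁻¹·m⁻²·s⁴·A².
So F² = kg⁻²·m⁻⁴·s⁸·A⁴.
Combining: lx⁻¹·H⁻²·F² = (m²·cd⁻¹) · (kg⁻²·m⁻⁴·s⁴·A⁴) · (kg⁻²·m⁻⁴·s⁸·A⁴) = kg⁻⁴·m⁻⁶·s¹²·A⁸·cd⁻¹.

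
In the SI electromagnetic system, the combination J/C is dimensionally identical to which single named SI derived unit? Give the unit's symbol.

J = kg·m²·s⁻².
C = s·A.
So C⁻¹ = s⁻¹·A⁻¹.
Combining: J·C⁻¹ = (kg·m²·s⁻²) · (s⁻¹·A⁻¹) = kg·m²·s⁻³·A⁻¹.
kg·m²·s⁻³·A⁻¹ is the base-SI form of the volt.

V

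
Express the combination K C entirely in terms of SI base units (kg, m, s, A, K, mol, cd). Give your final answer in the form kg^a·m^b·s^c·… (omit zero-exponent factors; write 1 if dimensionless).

C = s·A.
Combining: K·C = K · (s·A) = s·A·K.

s·A·K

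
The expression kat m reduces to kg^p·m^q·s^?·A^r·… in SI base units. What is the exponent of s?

kat = mol/s = s⁻¹·mol (catalytic activity).
Combining: kat·m = (s⁻¹·mol) · m = m·s⁻¹·mol.
The exponent of s is -1.

-1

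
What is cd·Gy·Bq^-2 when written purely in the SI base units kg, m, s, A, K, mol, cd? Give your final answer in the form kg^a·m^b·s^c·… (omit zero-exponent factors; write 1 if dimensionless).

m²·cd

Gy = m²·s⁻².
Bq = s⁻¹.
So Bq⁻² = s².
Combining: cd·Gy·Bq⁻² = cd · (m²·s⁻²) · s² = m²·cd.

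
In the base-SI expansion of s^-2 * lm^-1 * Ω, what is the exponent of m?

lm = cd.
So lm⁻¹ = cd⁻¹.
Ω = kg·m²·s⁻³·A⁻².
Combining: s⁻²·lm⁻¹·Ω = s⁻² · cd⁻¹ · (kg·m²·s⁻³·A⁻²) = kg·m²·s⁻⁵·A⁻²·cd⁻¹.
The exponent of m is 2.

2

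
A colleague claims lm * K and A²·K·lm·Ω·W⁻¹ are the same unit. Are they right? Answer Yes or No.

Left side:
  lm = cd.
  Combining: lm·K = cd · K = K·cd.
Right side:
  lm = cd.
  Ω = kg·m²·s⁻³·A⁻².
  W = kg·m²·s⁻³.
  So W⁻¹ = kg⁻¹·m⁻²·s³.
  Combining: A²·K·lm·Ω·W⁻¹ = A² · K · cd · (kg·m²·s⁻³·A⁻²) · (kg⁻¹·m⁻²·s³) = K·cd.
Both reduce to K·cd.

Yes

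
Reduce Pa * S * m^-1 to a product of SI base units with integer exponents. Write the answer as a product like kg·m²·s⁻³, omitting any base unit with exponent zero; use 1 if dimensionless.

Pa = kg·m⁻¹·s⁻².
S = kg⁻¹·m⁻²·s³·A².
Combining: Pa·S·m⁻¹ = (kg·m⁻¹·s⁻²) · (kg⁻¹·m⁻²·s³·A²) · m⁻¹ = m⁻⁴·s·A².

m⁻⁴·s·A²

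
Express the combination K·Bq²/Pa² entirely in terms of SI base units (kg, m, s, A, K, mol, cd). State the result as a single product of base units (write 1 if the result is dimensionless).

kg⁻²·m²·s²·K

Bq = s⁻¹.
So Bq² = s⁻².
Pa = kg·m⁻¹·s⁻².
So Pa⁻² = kg⁻²·m²·s⁴.
Combining: K·Bq²·Pa⁻² = K · s⁻² · (kg⁻²·m²·s⁴) = kg⁻²·m²·s²·K.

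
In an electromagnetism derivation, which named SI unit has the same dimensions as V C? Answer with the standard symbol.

V = kg·m²·s⁻³·A⁻¹.
C = s·A.
Combining: V·C = (kg·m²·s⁻³·A⁻¹) · (s·A) = kg·m²·s⁻².
kg·m²·s⁻² is the base-SI form of the joule.

J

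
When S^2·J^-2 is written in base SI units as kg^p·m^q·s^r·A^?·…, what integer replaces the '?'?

S = 1/Ω (conductance is reciprocal resistance),
    = kg⁻¹·m⁻²·s³·A².
So S² = kg⁻²·m⁻⁴·s⁶·A⁴.
J = N·m (work = force × distance),
    = kg·m²·s⁻².
So J⁻² = kg⁻²·m⁻⁴·s⁴.
Combining: S²·J⁻² = (kg⁻²·m⁻⁴·s⁶·A⁴) · (kg⁻²·m⁻⁴·s⁴) = kg⁻⁴·m⁻⁸·s¹⁰·A⁴.
The exponent of A is 4.

4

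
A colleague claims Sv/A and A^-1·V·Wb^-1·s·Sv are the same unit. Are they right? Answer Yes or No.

Left side:
  Sv = J/kg (equivalent dose = energy per mass),
      = m²·s⁻².
  Combining: A⁻¹·Sv = A⁻¹ · (m²·s⁻²) = m²·s⁻²·A⁻¹.
Right side:
  V = kg·m²·s⁻³·A⁻¹.
  Wb = kg·m²·s⁻²·A⁻¹.
  So Wb⁻¹ = kg⁻¹·m⁻²·s²·A.
  Sv = m²·s⁻².
  Combining: A⁻¹·V·Wb⁻¹·s·Sv = A⁻¹ · (kg·m²·s⁻³·A⁻¹) · (kg⁻¹·m⁻²·s²·A) · s · (m²·s⁻²) = m²·s⁻²·A⁻¹.
Both reduce to m²·s⁻²·A⁻¹.

Yes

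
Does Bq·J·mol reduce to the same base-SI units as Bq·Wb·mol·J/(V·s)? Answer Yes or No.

Left side:
  Bq = 1/s = s⁻¹ (activity is decays per second).
  J = N·m (work = force × distance),
      = kg·m²·s⁻².
  Combining: Bq·J·mol = s⁻¹ · (kg·m²·s⁻²) · mol = kg·m²·s⁻³·mol.
Right side:
  Bq = 1/s = s⁻¹ (activity is decays per second).
  V = W/A (potential = power per current),
      = kg·m²·s⁻³·A⁻¹.
  So V⁻¹ = kg⁻¹·m⁻²·s³·A.
  Wb = V·s (flux: a volt is a weber per second),
      = kg·m²·s⁻²·A⁻¹.
  J = N·m (work = force × distance),
      = kg·m²·s⁻².
  Combining: Bq·V⁻¹·Wb·s⁻¹·mol·J = s⁻¹ · (kg⁻¹·m⁻²·s³·A) · (kg·m²·s⁻²·A⁻¹) · s⁻¹ · mol · (kg·m²·s⁻²) = kg·m²·s⁻³·mol.
Both reduce to kg·m²·s⁻³·mol.

Yes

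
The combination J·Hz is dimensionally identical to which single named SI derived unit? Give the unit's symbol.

J = kg·m²·s⁻².
Hz = s⁻¹.
Combining: J·Hz = (kg·m²·s⁻²) · s⁻¹ = kg·m²·s⁻³.
kg·m²·s⁻³ is the base-SI form of the watt.

W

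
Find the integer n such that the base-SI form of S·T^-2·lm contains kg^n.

-3

S = kg⁻¹·m⁻²·s³·A².
T = kg·s⁻²·A⁻¹.
So T⁻² = kg⁻²·s⁴·A².
lm = cd.
Combining: S·T⁻²·lm = (kg⁻¹·m⁻²·s³·A²) · (kg⁻²·s⁴·A²) · cd = kg⁻³·m⁻²·s⁷·A⁴·cd.
The exponent of kg is -3.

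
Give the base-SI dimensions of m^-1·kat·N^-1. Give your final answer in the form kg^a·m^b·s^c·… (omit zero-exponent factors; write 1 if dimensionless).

kat = s⁻¹·mol.
N = kg·m·s⁻².
So N⁻¹ = kg⁻¹·m⁻¹·s².
Combining: m⁻¹·kat·N⁻¹ = m⁻¹ · (s⁻¹·mol) · (kg⁻¹·m⁻¹·s²) = kg⁻¹·m⁻²·s·mol.

kg⁻¹·m⁻²·s·mol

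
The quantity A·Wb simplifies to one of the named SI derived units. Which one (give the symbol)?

J

Wb = V·s (flux: a volt is a weber per second),
    = kg·m²·s⁻²·A⁻¹.
Combining: A·Wb = A · (kg·m²·s⁻²·A⁻¹) = kg·m²·s⁻².
kg·m²·s⁻² is the base-SI form of the joule.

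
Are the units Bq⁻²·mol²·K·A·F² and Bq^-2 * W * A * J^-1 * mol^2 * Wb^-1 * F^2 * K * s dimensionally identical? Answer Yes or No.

No

Left side:
  Bq = s⁻¹.
  So Bq⁻² = s².
  F = kg⁻¹·m⁻²·s⁴·A².
  So F² = kg⁻²·m⁻⁴·s⁸·A⁴.
  Combining: Bq⁻²·mol²·K·A·F² = s² · mol² · K · A · (kg⁻²·m⁻⁴·s⁸·A⁴) = kg⁻²·m⁻⁴·s¹⁰·A⁵·K·mol².
Right side:
  Bq = s⁻¹.
  So Bq⁻² = s².
  W = kg·m²·s⁻³.
  J = kg·m²·s⁻².
  So J⁻¹ = kg⁻¹·m⁻²·s².
  Wb = kg·m²·s⁻²·A⁻¹.
  So Wb⁻¹ = kg⁻¹·m⁻²·s²·A.
  F = kg⁻¹·m⁻²·s⁴·A².
  So F² = kg⁻²·m⁻⁴·s⁸·A⁴.
  Combining: Bq⁻²·W·A·J⁻¹·mol²·Wb⁻¹·F²·K·s = s² · (kg·m²·s⁻³) · A · (kg⁻¹·m⁻²·s²) · mol² · (kg⁻¹·m⁻²·s²·A) · (kg⁻²·m⁻⁴·s⁸·A⁴) · K · s = kg⁻³·m⁻⁶·s¹²·A⁶·K·mol².
Left is kg⁻²·m⁻⁴·s¹⁰·A⁵·K·mol²; right is kg⁻³·m⁻⁶·s¹²·A⁶·K·mol² — different.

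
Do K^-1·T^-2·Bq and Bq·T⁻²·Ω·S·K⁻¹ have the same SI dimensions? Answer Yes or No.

Yes

Left side:
  T = kg·s⁻²·A⁻¹.
  So T⁻² = kg⁻²·s⁴·A².
  Bq = s⁻¹.
  Combining: K⁻¹·T⁻²·Bq = K⁻¹ · (kg⁻²·s⁴·A²) · s⁻¹ = kg⁻²·s³·A²·K⁻¹.
Right side:
  Bq = 1/s = s⁻¹ (activity is decays per second).
  T = Wb/m² (flux density = flux per area),
      = kg·s⁻²·A⁻¹.
  So T⁻² = kg⁻²·s⁴·A².
  Ω = V/A (resistance = voltage per current),
      = kg·m²·s⁻³·A⁻².
  S = 1/Ω (conductance is reciprocal resistance),
      = kg⁻¹·m⁻²·s³·A².
  Combining: Bq·T⁻²·Ω·S·K⁻¹ = s⁻¹ · (kg⁻²·s⁴·A²) · (kg·m²·s⁻³·A⁻²) · (kg⁻¹·m⁻²·s³·A²) · K⁻¹ = kg⁻²·s³·A²·K⁻¹.
Both reduce to kg⁻²·s³·A²·K⁻¹.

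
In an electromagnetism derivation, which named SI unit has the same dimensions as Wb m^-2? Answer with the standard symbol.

T

Wb = kg·m²·s⁻²·A⁻¹.
Combining: Wb·m⁻² = (kg·m²·s⁻²·A⁻¹) · m⁻² = kg·s⁻²·A⁻¹.
kg·s⁻²·A⁻¹ is the base-SI form of the tesla.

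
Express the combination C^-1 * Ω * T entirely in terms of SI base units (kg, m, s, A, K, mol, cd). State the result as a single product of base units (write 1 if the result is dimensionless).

kg²·m²·s⁻⁶·A⁻⁴

C = s·A.
So C⁻¹ = s⁻¹·A⁻¹.
Ω = kg·m²·s⁻³·A⁻².
T = kg·s⁻²·A⁻¹.
Combining: C⁻¹·Ω·T = (s⁻¹·A⁻¹) · (kg·m²·s⁻³·A⁻²) · (kg·s⁻²·A⁻¹) = kg²·m²·s⁻⁶·A⁻⁴.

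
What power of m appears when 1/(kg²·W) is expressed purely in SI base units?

-2

W = kg·m²·s⁻³.
So W⁻¹ = kg⁻¹·m⁻²·s³.
Combining: kg⁻²·W⁻¹ = kg⁻² · (kg⁻¹·m⁻²·s³) = kg⁻³·m⁻²·s³.
The exponent of m is -2.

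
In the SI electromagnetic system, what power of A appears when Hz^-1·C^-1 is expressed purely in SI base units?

Hz = s⁻¹.
So Hz⁻¹ = s.
C = s·A.
So C⁻¹ = s⁻¹·A⁻¹.
Combining: Hz⁻¹·C⁻¹ = s · (s⁻¹·A⁻¹) = A⁻¹.
The exponent of A is -1.

-1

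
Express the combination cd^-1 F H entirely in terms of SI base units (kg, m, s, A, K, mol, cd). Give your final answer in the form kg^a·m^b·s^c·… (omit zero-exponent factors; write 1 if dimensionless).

s²·cd⁻¹

F = C/V (capacitance = charge per voltage),
    = A·s/(kg·m²·s⁻³·A⁻¹) (substituting C and V),
    = kg⁻¹·m⁻²·s⁴·A².
H = Wb/A (inductance = flux per current),
    = kg·m²·s⁻²·A⁻².
Combining: cd⁻¹·F·H = cd⁻¹ · (kg⁻¹·m⁻²·s⁴·A²) · (kg·m²·s⁻²·A⁻²) = s²·cd⁻¹.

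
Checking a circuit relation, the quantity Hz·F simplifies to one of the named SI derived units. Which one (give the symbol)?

S

Hz = 1/s = s⁻¹ (frequency is cycles per second).
F = C/V (capacitance = charge per voltage),
    = A·s/(kg·m²·s⁻³·A⁻¹) (substituting C and V),
    = kg⁻¹·m⁻²·s⁴·A².
Combining: Hz·F = s⁻¹ · (kg⁻¹·m⁻²·s⁴·A²) = kg⁻¹·m⁻²·s³·A².
kg⁻¹·m⁻²·s³·A² is the base-SI form of the siemens.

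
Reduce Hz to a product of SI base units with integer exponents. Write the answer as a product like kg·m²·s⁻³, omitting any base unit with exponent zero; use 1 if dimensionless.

Hz = 1/s = s⁻¹ (frequency is cycles per second).

s⁻¹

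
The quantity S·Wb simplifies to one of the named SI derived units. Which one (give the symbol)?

C

S = kg⁻¹·m⁻²·s³·A².
Wb = kg·m²·s⁻²·A⁻¹.
Combining: S·Wb = (kg⁻¹·m⁻²·s³·A²) · (kg·m²·s⁻²·A⁻¹) = s·A.
s·A is the base-SI form of the coulomb.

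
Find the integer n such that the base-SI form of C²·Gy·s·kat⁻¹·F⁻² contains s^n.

C = A·s = s·A (charge = current × time).
So C² = s²·A².
Gy = J/kg (absorbed dose = energy per mass),
    = m²·s⁻².
kat = mol/s = s⁻¹·mol (catalytic activity).
So kat⁻¹ = s·mol⁻¹.
F = C/V (capacitance = charge per voltage),
    = A·s/(kg·m²·s⁻³·A⁻¹) (substituting C and V),
    = kg⁻¹·m⁻²·s⁴·A².
So F⁻² = kg²·m⁴·s⁻⁸·A⁻⁴.
Combining: C²·Gy·s·kat⁻¹·F⁻² = (s²·A²) · (m²·s⁻²) · s · (s·mol⁻¹) · (kg²·m⁴·s⁻⁸·A⁻⁴) = kg²·m⁶·s⁻⁶·A⁻²·mol⁻¹.
The exponent of s is -6.

-6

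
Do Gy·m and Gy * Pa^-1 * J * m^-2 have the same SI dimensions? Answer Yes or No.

Left side:
  Gy = J/kg (absorbed dose = energy per mass),
      = m²·s⁻².
  Combining: Gy·m = (m²·s⁻²) · m = m³·s⁻².
Right side:
  Gy = J/kg (absorbed dose = energy per mass),
      = m²·s⁻².
  Pa = N/m² (pressure = force per area),
      = kg·m⁻¹·s⁻².
  So Pa⁻¹ = kg⁻¹·m·s².
  J = N·m (work = force × distance),
      = kg·m²·s⁻².
  Combining: Gy·Pa⁻¹·J·m⁻² = (m²·s⁻²) · (kg⁻¹·m·s²) · (kg·m²·s⁻²) · m⁻² = m³·s⁻².
Both reduce to m³·s⁻².

Yes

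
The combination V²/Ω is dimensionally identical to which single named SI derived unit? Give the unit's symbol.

W

V = W/A (potential = power per current),
    = kg·m²·s⁻³·A⁻¹.
So V² = kg²·m⁴·s⁻⁶·A⁻².
Ω = V/A (resistance = voltage per current),
    = kg·m²·s⁻³·A⁻².
So Ω⁻¹ = kg⁻¹·m⁻²·s³·A².
Combining: V²·Ω⁻¹ = (kg²·m⁴·s⁻⁶·A⁻²) · (kg⁻¹·m⁻²·s³·A²) = kg·m²·s⁻³.
kg·m²·s⁻³ is the base-SI form of the watt.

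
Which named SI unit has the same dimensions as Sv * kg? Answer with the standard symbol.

Sv = m²·s⁻².
Combining: Sv·kg = (m²·s⁻²) · kg = kg·m²·s⁻².
kg·m²·s⁻² is the base-SI form of the joule.

J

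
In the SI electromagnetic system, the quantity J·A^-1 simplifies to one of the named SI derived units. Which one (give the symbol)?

Wb

J = N·m (work = force × distance),
    = kg·m²·s⁻².
Combining: J·A⁻¹ = (kg·m²·s⁻²) · A⁻¹ = kg·m²·s⁻²·A⁻¹.
kg·m²·s⁻²·A⁻¹ is the base-SI form of the weber.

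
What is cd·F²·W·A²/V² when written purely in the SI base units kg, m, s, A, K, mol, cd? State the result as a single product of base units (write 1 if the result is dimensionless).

V = W/A (potential = power per current),
    = kg·m²·s⁻³·A⁻¹.
So V⁻² = kg⁻²·m⁻⁴·s⁶·A².
F = C/V (capacitance = charge per voltage),
    = A·s/(kg·m²·s⁻³·A⁻¹) (substituting C and V),
    = kg⁻¹·m⁻²·s⁴·A².
So F² = kg⁻²·m⁻⁴·s⁸·A⁴.
W = J/s (power = energy per time),
    = kg·m²·s⁻³.
Combining: V⁻²·cd·F²·W·A² = (kg⁻²·m⁻⁴·s⁶·A²) · cd · (kg⁻²·m⁻⁴·s⁸·A⁴) · (kg·m²·s⁻³) · A² = kg⁻³·m⁻⁶·s¹¹·A⁸·cd.

kg⁻³·m⁻⁶·s¹¹·A⁸·cd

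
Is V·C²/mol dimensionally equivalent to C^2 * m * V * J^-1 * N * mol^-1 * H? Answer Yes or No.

Left side:
  V = W/A (potential = power per current),
      = kg·m²·s⁻³·A⁻¹.
  C = A·s = s·A (charge = current × time).
  So C² = s²·A².
  Combining: mol⁻¹·V·C² = mol⁻¹ · (kg·m²·s⁻³·A⁻¹) · (s²·A²) = kg·m²·s⁻¹·A·mol⁻¹.
Right side:
  C = A·s = s·A (charge = current × time).
  So C² = s²·A².
  V = W/A (potential = power per current),
      = kg·m²·s⁻³·A⁻¹.
  J = N·m (work = force × distance),
      = kg·m²·s⁻².
  So J⁻¹ = kg⁻¹·m⁻²·s².
  N = kg·m/s² = kg·m·s⁻² (force = mass × acceleration).
  H = Wb/A (inductance = flux per current),
      = kg·m²·s⁻²·A⁻².
  Combining: C²·m·V·J⁻¹·N·mol⁻¹·H = (s²·A²) · m · (kg·m²·s⁻³·A⁻¹) · (kg⁻¹·m⁻²·s²) · (kg·m·s⁻²) · mol⁻¹ · (kg·m²·s⁻²·A⁻²) = kg²·m⁴·s⁻³·A⁻¹·mol⁻¹.
Left is kg·m²·s⁻¹·A·mol⁻¹; right is kg²·m⁴·s⁻³·A⁻¹·mol⁻¹ — different.

No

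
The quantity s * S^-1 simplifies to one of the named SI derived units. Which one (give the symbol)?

S = 1/Ω (conductance is reciprocal resistance),
    = kg⁻¹·m⁻²·s³·A².
So S⁻¹ = kg·m²·s⁻³·A⁻².
Combining: s·S⁻¹ = s · (kg·m²·s⁻³·A⁻²) = kg·m²·s⁻²·A⁻².
kg·m²·s⁻²·A⁻² is the base-SI form of the henry.

H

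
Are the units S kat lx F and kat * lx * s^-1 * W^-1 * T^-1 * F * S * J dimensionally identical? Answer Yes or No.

Left side:
  S = kg⁻¹·m⁻²·s³·A².
  kat = s⁻¹·mol.
  lx = m⁻²·cd.
  F = kg⁻¹·m⁻²·s⁴·A².
  Combining: S·kat·lx·F = (kg⁻¹·m⁻²·s³·A²) · (s⁻¹·mol) · (m⁻²·cd) · (kg⁻¹·m⁻²·s⁴·A²) = kg⁻²·m⁻⁶·s⁶·A⁴·mol·cd.
Right side:
  kat = s⁻¹·mol.
  lx = m⁻²·cd.
  W = kg·m²·s⁻³.
  So W⁻¹ = kg⁻¹·m⁻²·s³.
  T = kg·s⁻²·A⁻¹.
  So T⁻¹ = kg⁻¹·s²·A.
  F = kg⁻¹·m⁻²·s⁴·A².
  S = kg⁻¹·m⁻²·s³·A².
  J = kg·m²·s⁻².
  Combining: kat·lx·s⁻¹·W⁻¹·T⁻¹·F·S·J = (s⁻¹·mol) · (m⁻²·cd) · s⁻¹ · (kg⁻¹·m⁻²·s³) · (kg⁻¹·s²·A) · (kg⁻¹·m⁻²·s⁴·A²) · (kg⁻¹·m⁻²·s³·A²) · (kg·m²·s⁻²) = kg⁻³·m⁻⁶·s⁸·A⁵·mol·cd.
Left is kg⁻²·m⁻⁶·s⁶·A⁴·mol·cd; right is kg⁻³·m⁻⁶·s⁸·A⁵·mol·cd — different.

No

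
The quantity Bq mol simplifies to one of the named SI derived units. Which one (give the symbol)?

kat

Bq = 1/s = s⁻¹ (activity is decays per second).
Combining: Bq·mol = s⁻¹ · mol = s⁻¹·mol.
s⁻¹·mol is the base-SI form of the katal.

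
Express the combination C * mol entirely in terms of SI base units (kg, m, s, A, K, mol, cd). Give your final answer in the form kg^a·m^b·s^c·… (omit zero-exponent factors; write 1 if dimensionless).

C = A·s = s·A (charge = current × time).
Combining: C·mol = (s·A) · mol = s·A·mol.

s·A·mol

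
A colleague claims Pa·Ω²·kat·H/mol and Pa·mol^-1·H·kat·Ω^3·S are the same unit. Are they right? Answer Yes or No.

Left side:
  Pa = kg·m⁻¹·s⁻².
  Ω = kg·m²·s⁻³·A⁻².
  So Ω² = kg²·m⁴·s⁻⁶·A⁻⁴.
  kat = s⁻¹·mol.
  H = kg·m²·s⁻²·A⁻².
  Combining: Pa·Ω²·mol⁻¹·kat·H = (kg·m⁻¹·s⁻²) · (kg²·m⁴·s⁻⁶·A⁻⁴) · mol⁻¹ · (s⁻¹·mol) · (kg·m²·s⁻²·A⁻²) = kg⁴·m⁵·s⁻¹¹·A⁻⁶.
Right side:
  Pa = kg·m⁻¹·s⁻².
  H = kg·m²·s⁻²·A⁻².
  kat = s⁻¹·mol.
  Ω = kg·m²·s⁻³·A⁻².
  So Ω³ = kg³·m⁶·s⁻⁹·A⁻⁶.
  S = kg⁻¹·m⁻²·s³·A².
  Combining: Pa·mol⁻¹·H·kat·Ω³·S = (kg·m⁻¹·s⁻²) · mol⁻¹ · (kg·m²·s⁻²·A⁻²) · (s⁻¹·mol) · (kg³·m⁶·s⁻⁹·A⁻⁶) · (kg⁻¹·m⁻²·s³·A²) = kg⁴·m⁵·s⁻¹¹·A⁻⁶.
Both reduce to kg⁴·m⁵·s⁻¹¹·A⁻⁶.

Yes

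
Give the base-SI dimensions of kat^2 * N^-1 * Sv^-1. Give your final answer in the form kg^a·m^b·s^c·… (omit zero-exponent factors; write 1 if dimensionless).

kg⁻¹·m⁻³·s²·mol²

kat = mol/s = s⁻¹·mol (catalytic activity).
So kat² = s⁻²·mol².
N = kg·m/s² = kg·m·s⁻² (force = mass × acceleration).
So N⁻¹ = kg⁻¹·m⁻¹·s².
Sv = J/kg (equivalent dose = energy per mass),
    = m²·s⁻².
So Sv⁻¹ = m⁻²·s².
Combining: kat²·N⁻¹·Sv⁻¹ = (s⁻²·mol²) · (kg⁻¹·m⁻¹·s²) · (m⁻²·s²) = kg⁻¹·m⁻³·s²·mol².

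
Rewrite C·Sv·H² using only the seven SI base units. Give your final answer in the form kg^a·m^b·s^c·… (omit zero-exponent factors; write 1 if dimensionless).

kg²·m⁶·s⁻⁵·A⁻³

C = A·s = s·A (charge = current × time).
Sv = J/kg (equivalent dose = energy per mass),
    = m²·s⁻².
H = Wb/A (inductance = flux per current),
    = kg·m²·s⁻²·A⁻².
So H² = kg²·m⁴·s⁻⁴·A⁻⁴.
Combining: C·Sv·H² = (s·A) · (m²·s⁻²) · (kg²·m⁴·s⁻⁴·A⁻⁴) = kg²·m⁶·s⁻⁵·A⁻³.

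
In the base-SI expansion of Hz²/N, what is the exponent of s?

0

Hz = 1/s = s⁻¹ (frequency is cycles per second).
So Hz² = s⁻².
N = kg·m/s² = kg·m·s⁻² (force = mass × acceleration).
So N⁻¹ = kg⁻¹·m⁻¹·s².
Combining: Hz²·N⁻¹ = s⁻² · (kg⁻¹·m⁻¹·s²) = kg⁻¹·m⁻¹.
The exponent of s is 0.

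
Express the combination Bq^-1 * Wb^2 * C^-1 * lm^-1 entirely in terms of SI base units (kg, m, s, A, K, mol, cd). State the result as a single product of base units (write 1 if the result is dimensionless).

Bq = s⁻¹.
So Bq⁻¹ = s.
Wb = kg·m²·s⁻²·A⁻¹.
So Wb² = kg²·m⁴·s⁻⁴·A⁻².
C = s·A.
So C⁻¹ = s⁻¹·A⁻¹.
lm = cd.
So lm⁻¹ = cd⁻¹.
Combining: Bq⁻¹·Wb²·C⁻¹·lm⁻¹ = s · (kg²·m⁴·s⁻⁴·A⁻²) · (s⁻¹·A⁻¹) · cd⁻¹ = kg²·m⁴·s⁻⁴·A⁻³·cd⁻¹.

kg²·m⁴·s⁻⁴·A⁻³·cd⁻¹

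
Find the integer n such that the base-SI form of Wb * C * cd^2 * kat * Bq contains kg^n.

1

Wb = kg·m²·s⁻²·A⁻¹.
C = s·A.
kat = s⁻¹·mol.
Bq = s⁻¹.
Combining: Wb·C·cd²·kat·Bq = (kg·m²·s⁻²·A⁻¹) · (s·A) · cd² · (s⁻¹·mol) · s⁻¹ = kg·m²·s⁻³·mol·cd².
The exponent of kg is 1.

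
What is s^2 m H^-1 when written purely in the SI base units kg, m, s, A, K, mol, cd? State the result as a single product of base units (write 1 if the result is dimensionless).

H = Wb/A (inductance = flux per current),
    = kg·m²·s⁻²·A⁻².
So H⁻¹ = kg⁻¹·m⁻²·s²·A².
Combining: s²·m·H⁻¹ = s² · m · (kg⁻¹·m⁻²·s²·A²) = kg⁻¹·m⁻¹·s⁴·A².

kg⁻¹·m⁻¹·s⁴·A²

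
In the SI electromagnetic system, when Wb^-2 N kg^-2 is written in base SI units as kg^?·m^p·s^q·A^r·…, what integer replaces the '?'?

-3

Wb = V·s (flux: a volt is a weber per second),
    = kg·m²·s⁻²·A⁻¹.
So Wb⁻² = kg⁻²·m⁻⁴·s⁴·A².
N = kg·m/s² = kg·m·s⁻² (force = mass × acceleration).
Combining: Wb⁻²·N·kg⁻² = (kg⁻²·m⁻⁴·s⁴·A²) · (kg·m·s⁻²) · kg⁻² = kg⁻³·m⁻³·s²·A².
The exponent of kg is -3.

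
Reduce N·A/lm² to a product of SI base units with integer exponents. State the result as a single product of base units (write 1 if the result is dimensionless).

kg·m·s⁻²·A·cd⁻²

lm = cd.
So lm⁻² = cd⁻².
N = kg·m·s⁻².
Combining: lm⁻²·N·A = cd⁻² · (kg·m·s⁻²) · A = kg·m·s⁻²·A·cd⁻².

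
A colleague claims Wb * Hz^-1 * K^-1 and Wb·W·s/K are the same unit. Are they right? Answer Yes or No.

Left side:
  Wb = V·s (flux: a volt is a weber per second),
      = kg·m²·s⁻²·A⁻¹.
  Hz = 1/s = s⁻¹ (frequency is cycles per second).
  So Hz⁻¹ = s.
  Combining: Wb·Hz⁻¹·K⁻¹ = (kg·m²·s⁻²·A⁻¹) · s · K⁻¹ = kg·m²·s⁻¹·A⁻¹·K⁻¹.
Right side:
  Wb = V·s (flux: a volt is a weber per second),
      = kg·m²·s⁻²·A⁻¹.
  W = J/s (power = energy per time),
      = kg·m²·s⁻³.
  Combining: Wb·W·s·K⁻¹ = (kg·m²·s⁻²·A⁻¹) · (kg·m²·s⁻³) · s · K⁻¹ = kg²·m⁴·s⁻⁴·A⁻¹·K⁻¹.
Left is kg·m²·s⁻¹·A⁻¹·K⁻¹; right is kg²·m⁴·s⁻⁴·A⁻¹·K⁻¹ — different.

No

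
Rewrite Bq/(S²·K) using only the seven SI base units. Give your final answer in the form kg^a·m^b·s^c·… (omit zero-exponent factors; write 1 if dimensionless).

S = kg⁻¹·m⁻²·s³·A².
So S⁻² = kg²·m⁴·s⁻⁶·A⁻⁴.
Bq = s⁻¹.
Combining: S⁻²·Bq·K⁻¹ = (kg²·m⁴·s⁻⁶·A⁻⁴) · s⁻¹ · K⁻¹ = kg²·m⁴·s⁻⁷·A⁻⁴·K⁻¹.

kg²·m⁴·s⁻⁷·A⁻⁴·K⁻¹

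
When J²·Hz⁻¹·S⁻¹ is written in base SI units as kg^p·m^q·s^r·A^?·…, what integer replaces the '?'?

J = N·m (work = force × distance),
    = kg·m²·s⁻².
So J² = kg²·m⁴·s⁻⁴.
Hz = 1/s = s⁻¹ (frequency is cycles per second).
So Hz⁻¹ = s.
S = 1/Ω (conductance is reciprocal resistance),
    = kg⁻¹·m⁻²·s³·A².
So S⁻¹ = kg·m²·s⁻³·A⁻².
Combining: J²·Hz⁻¹·S⁻¹ = (kg²·m⁴·s⁻⁴) · s · (kg·m²·s⁻³·A⁻²) = kg³·m⁶·s⁻⁶·A⁻².
The exponent of A is -2.

-2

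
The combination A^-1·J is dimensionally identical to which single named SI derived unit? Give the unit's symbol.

Wb

J = kg·m²·s⁻².
Combining: A⁻¹·J = A⁻¹ · (kg·m²·s⁻²) = kg·m²·s⁻²·A⁻¹.
kg·m²·s⁻²·A⁻¹ is the base-SI form of the weber.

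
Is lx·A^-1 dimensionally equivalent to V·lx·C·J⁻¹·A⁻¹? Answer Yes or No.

Yes

Left side:
  lx = lm/m² (illuminance = luminous flux per area),
      = m⁻²·cd.
  Combining: lx·A⁻¹ = (m⁻²·cd) · A⁻¹ = m⁻²·A⁻¹·cd.
Right side:
  V = W/A (potential = power per current),
      = kg·m²·s⁻³·A⁻¹.
  lx = lm/m² (illuminance = luminous flux per area),
      = m⁻²·cd.
  C = A·s = s·A (charge = current × time).
  J = N·m (work = force × distance),
      = kg·m²·s⁻².
  So J⁻¹ = kg⁻¹·m⁻²·s².
  Combining: V·lx·C·J⁻¹·A⁻¹ = (kg·m²·s⁻³·A⁻¹) · (m⁻²·cd) · (s·A) · (kg⁻¹·m⁻²·s²) · A⁻¹ = m⁻²·A⁻¹·cd.
Both reduce to m⁻²·A⁻¹·cd.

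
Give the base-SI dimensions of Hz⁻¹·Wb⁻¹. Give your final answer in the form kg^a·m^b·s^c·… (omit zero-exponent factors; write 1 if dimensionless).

Hz = 1/s = s⁻¹ (frequency is cycles per second).
So Hz⁻¹ = s.
Wb = V·s (flux: a volt is a weber per second),
    = kg·m²·s⁻²·A⁻¹.
So Wb⁻¹ = kg⁻¹·m⁻²·s²·A.
Combining: Hz⁻¹·Wb⁻¹ = s · (kg⁻¹·m⁻²·s²·A) = kg⁻¹·m⁻²·s³·A.

kg⁻¹·m⁻²·s³·A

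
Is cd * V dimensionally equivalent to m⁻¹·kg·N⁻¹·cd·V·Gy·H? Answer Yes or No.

No

Left side:
  V = W/A (potential = power per current),
      = kg·m²·s⁻³·A⁻¹.
  Combining: cd·V = cd · (kg·m²·s⁻³·A⁻¹) = kg·m²·s⁻³·A⁻¹·cd.
Right side:
  N = kg·m·s⁻².
  So N⁻¹ = kg⁻¹·m⁻¹·s².
  V = kg·m²·s⁻³·A⁻¹.
  Gy = m²·s⁻².
  H = kg·m²·s⁻²·A⁻².
  Combining: m⁻¹·kg·N⁻¹·cd·V·Gy·H = m⁻¹ · kg · (kg⁻¹·m⁻¹·s²) · cd · (kg·m²·s⁻³·A⁻¹) · (m²·s⁻²) · (kg·m²·s⁻²·A⁻²) = kg²·m⁴·s⁻⁵·A⁻³·cd.
Left is kg·m²·s⁻³·A⁻¹·cd; right is kg²·m⁴·s⁻⁵·A⁻³·cd — different.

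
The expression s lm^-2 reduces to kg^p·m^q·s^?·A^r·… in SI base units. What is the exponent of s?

1

lm = cd·sr = cd (luminous flux; sr is dimensionless).
So lm⁻² = cd⁻².
Combining: s·lm⁻² = s · cd⁻² = s·cd⁻².
The exponent of s is 1.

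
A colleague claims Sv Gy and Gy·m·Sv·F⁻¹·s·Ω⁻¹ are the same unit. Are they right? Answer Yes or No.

No

Left side:
  Sv = J/kg (equivalent dose = energy per mass),
      = m²·s⁻².
  Gy = J/kg (absorbed dose = energy per mass),
      = m²·s⁻².
  Combining: Sv·Gy = (m²·s⁻²) · (m²·s⁻²) = m⁴·s⁻⁴.
Right side:
  Gy = m²·s⁻².
  Sv = m²·s⁻².
  F = kg⁻¹·m⁻²·s⁴·A².
  So F⁻¹ = kg·m²·s⁻⁴·A⁻².
  Ω = kg·m²·s⁻³·A⁻².
  So Ω⁻¹ = kg⁻¹·m⁻²·s³·A².
  Combining: Gy·m·Sv·F⁻¹·s·Ω⁻¹ = (m²·s⁻²) · m · (m²·s⁻²) · (kg·m²·s⁻⁴·A⁻²) · s · (kg⁻¹·m⁻²·s³·A²) = m⁵·s⁻⁴.
Left is m⁴·s⁻⁴; right is m⁵·s⁻⁴ — different.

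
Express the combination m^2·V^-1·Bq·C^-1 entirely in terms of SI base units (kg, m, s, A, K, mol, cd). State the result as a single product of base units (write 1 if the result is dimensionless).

V = W/A (potential = power per current),
    = kg·m²·s⁻³·A⁻¹.
So V⁻¹ = kg⁻¹·m⁻²·s³·A.
Bq = 1/s = s⁻¹ (activity is decays per second).
C = A·s = s·A (charge = current × time).
So C⁻¹ = s⁻¹·A⁻¹.
Combining: m²·V⁻¹·Bq·C⁻¹ = m² · (kg⁻¹·m⁻²·s³·A) · s⁻¹ · (s⁻¹·A⁻¹) = kg⁻¹·s.

kg⁻¹·s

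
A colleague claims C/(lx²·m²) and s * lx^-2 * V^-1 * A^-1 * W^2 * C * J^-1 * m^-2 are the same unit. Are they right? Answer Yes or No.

Yes

Left side:
  lx = lm/m² (illuminance = luminous flux per area),
      = m⁻²·cd.
  So lx⁻² = m⁴·cd⁻².
  C = A·s = s·A (charge = current × time).
  Combining: lx⁻²·C·m⁻² = (m⁴·cd⁻²) · (s·A) · m⁻² = m²·s·A·cd⁻².
Right side:
  lx = m⁻²·cd.
  So lx⁻² = m⁴·cd⁻².
  V = kg·m²·s⁻³·A⁻¹.
  So V⁻¹ = kg⁻¹·m⁻²·s³·A.
  W = kg·m²·s⁻³.
  So W² = kg²·m⁴·s⁻⁶.
  C = s·A.
  J = kg·m²·s⁻².
  So J⁻¹ = kg⁻¹·m⁻²·s².
  Combining: s·lx⁻²·V⁻¹·A⁻¹·W²·C·J⁻¹·m⁻² = s · (m⁴·cd⁻²) · (kg⁻¹·m⁻²·s³·A) · A⁻¹ · (kg²·m⁴·s⁻⁶) · (s·A) · (kg⁻¹·m⁻²·s²) · m⁻² = m²·s·A·cd⁻².
Both reduce to m²·s·A·cd⁻².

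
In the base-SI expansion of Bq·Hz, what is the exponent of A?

Bq = 1/s = s⁻¹ (activity is decays per second).
Hz = 1/s = s⁻¹ (frequency is cycles per second).
Combining: Bq·Hz = s⁻¹ · s⁻¹ = s⁻².
The exponent of A is 0.

0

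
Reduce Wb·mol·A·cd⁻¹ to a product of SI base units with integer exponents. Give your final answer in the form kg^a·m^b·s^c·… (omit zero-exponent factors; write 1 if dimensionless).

kg·m²·s⁻²·mol·cd⁻¹

Wb = V·s (flux: a volt is a weber per second),
    = kg·m²·s⁻²·A⁻¹.
Combining: Wb·mol·A·cd⁻¹ = (kg·m²·s⁻²·A⁻¹) · mol · A · cd⁻¹ = kg·m²·s⁻²·mol·cd⁻¹.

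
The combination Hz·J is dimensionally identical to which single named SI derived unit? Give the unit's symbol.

Hz = 1/s = s⁻¹ (frequency is cycles per second).
J = N·m (work = force × distance),
    = kg·m²·s⁻².
Combining: Hz·J = s⁻¹ · (kg·m²·s⁻²) = kg·m²·s⁻³.
kg·m²·s⁻³ is the base-SI form of the watt.

W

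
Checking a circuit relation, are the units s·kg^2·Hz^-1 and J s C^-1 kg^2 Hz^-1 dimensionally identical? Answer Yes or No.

Left side:
  Hz = 1/s = s⁻¹ (frequency is cycles per second).
  So Hz⁻¹ = s.
  Combining: s·kg²·Hz⁻¹ = s · kg² · s = kg²·s².
Right side:
  J = N·m (work = force × distance),
      = kg·m²·s⁻².
  C = A·s = s·A (charge = current × time).
  So C⁻¹ = s⁻¹·A⁻¹.
  Hz = 1/s = s⁻¹ (frequency is cycles per second).
  So Hz⁻¹ = s.
  Combining: J·s·C⁻¹·kg²·Hz⁻¹ = (kg·m²·s⁻²) · s · (s⁻¹·A⁻¹) · kg² · s = kg³·m²·s⁻¹·A⁻¹.
Left is kg²·s²; right is kg³·m²·s⁻¹·A⁻¹ — different.

No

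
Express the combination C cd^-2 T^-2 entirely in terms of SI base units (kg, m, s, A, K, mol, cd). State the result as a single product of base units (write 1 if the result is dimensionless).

kg⁻²·s⁵·A³·cd⁻²

C = s·A.
T = kg·s⁻²·A⁻¹.
So T⁻² = kg⁻²·s⁴·A².
Combining: C·cd⁻²·T⁻² = (s·A) · cd⁻² · (kg⁻²·s⁴·A²) = kg⁻²·s⁵·A³·cd⁻².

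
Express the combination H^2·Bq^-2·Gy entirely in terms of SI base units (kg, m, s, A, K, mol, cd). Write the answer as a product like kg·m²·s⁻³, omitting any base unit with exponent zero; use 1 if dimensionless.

H = kg·m²·s⁻²·A⁻².
So H² = kg²·m⁴·s⁻⁴·A⁻⁴.
Bq = s⁻¹.
So Bq⁻² = s².
Gy = m²·s⁻².
Combining: H²·Bq⁻²·Gy = (kg²·m⁴·s⁻⁴·A⁻⁴) · s² · (m²·s⁻²) = kg²·m⁶·s⁻⁴·A⁻⁴.

kg²·m⁶·s⁻⁴·A⁻⁴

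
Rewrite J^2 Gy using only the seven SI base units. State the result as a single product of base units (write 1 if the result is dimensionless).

J = N·m (work = force × distance),
    = kg·m²·s⁻².
So J² = kg²·m⁴·s⁻⁴.
Gy = J/kg (absorbed dose = energy per mass),
    = m²·s⁻².
Combining: J²·Gy = (kg²·m⁴·s⁻⁴) · (m²·s⁻²) = kg²·m⁶·s⁻⁶.

kg²·m⁶·s⁻⁶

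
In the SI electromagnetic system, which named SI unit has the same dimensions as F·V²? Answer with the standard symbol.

J

F = C/V (capacitance = charge per voltage),
    = A·s/(kg·m²·s⁻³·A⁻¹) (substituting C and V),
    = kg⁻¹·m⁻²·s⁴·A².
V = W/A (potential = power per current),
    = kg·m²·s⁻³·A⁻¹.
So V² = kg²·m⁴·s⁻⁶·A⁻².
Combining: F·V² = (kg⁻¹·m⁻²·s⁴·A²) · (kg²·m⁴·s⁻⁶·A⁻²) = kg·m²·s⁻².
kg·m²·s⁻² is the base-SI form of the joule.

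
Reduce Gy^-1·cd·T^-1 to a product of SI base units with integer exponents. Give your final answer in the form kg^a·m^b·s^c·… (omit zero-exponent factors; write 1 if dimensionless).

Gy = J/kg (absorbed dose = energy per mass),
    = m²·s⁻².
So Gy⁻¹ = m⁻²·s².
T = Wb/m² (flux density = flux per area),
    = kg·s⁻²·A⁻¹.
So T⁻¹ = kg⁻¹·s²·A.
Combining: Gy⁻¹·cd·T⁻¹ = (m⁻²·s²) · cd · (kg⁻¹·s²·A) = kg⁻¹·m⁻²·s⁴·A·cd.

kg⁻¹·m⁻²·s⁴·A·cd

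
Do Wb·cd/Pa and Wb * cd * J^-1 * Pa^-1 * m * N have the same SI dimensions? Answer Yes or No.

Left side:
  Wb = V·s (flux: a volt is a weber per second),
      = kg·m²·s⁻²·A⁻¹.
  Pa = N/m² (pressure = force per area),
      = kg·m⁻¹·s⁻².
  So Pa⁻¹ = kg⁻¹·m·s².
  Combining: Wb·Pa⁻¹·cd = (kg·m²·s⁻²·A⁻¹) · (kg⁻¹·m·s²) · cd = m³·A⁻¹·cd.
Right side:
  Wb = kg·m²·s⁻²·A⁻¹.
  J = kg·m²·s⁻².
  So J⁻¹ = kg⁻¹·m⁻²·s².
  Pa = kg·m⁻¹·s⁻².
  So Pa⁻¹ = kg⁻¹·m·s².
  N = kg·m·s⁻².
  Combining: Wb·cd·J⁻¹·Pa⁻¹·m·N = (kg·m²·s⁻²·A⁻¹) · cd · (kg⁻¹·m⁻²·s²) · (kg⁻¹·m·s²) · m · (kg·m·s⁻²) = m³·A⁻¹·cd.
Both reduce to m³·A⁻¹·cd.

Yes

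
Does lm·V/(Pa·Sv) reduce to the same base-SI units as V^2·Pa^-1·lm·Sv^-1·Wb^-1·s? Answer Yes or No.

Yes

Left side:
  lm = cd.
  V = kg·m²·s⁻³·A⁻¹.
  Pa = kg·m⁻¹·s⁻².
  So Pa⁻¹ = kg⁻¹·m·s².
  Sv = m²·s⁻².
  So Sv⁻¹ = m⁻²·s².
  Combining: lm·V·Pa⁻¹·Sv⁻¹ = cd · (kg·m²·s⁻³·A⁻¹) · (kg⁻¹·m·s²) · (m⁻²·s²) = m·s·A⁻¹·cd.
Right side:
  V = W/A (potential = power per current),
      = kg·m²·s⁻³·A⁻¹.
  So V² = kg²·m⁴·s⁻⁶·A⁻².
  Pa = N/m² (pressure = force per area),
      = kg·m⁻¹·s⁻².
  So Pa⁻¹ = kg⁻¹·m·s².
  lm = cd·sr = cd (luminous flux; sr is dimensionless).
  Sv = J/kg (equivalent dose = energy per mass),
      = m²·s⁻².
  So Sv⁻¹ = m⁻²·s².
  Wb = V·s (flux: a volt is a weber per second),
      = kg·m²·s⁻²·A⁻¹.
  So Wb⁻¹ = kg⁻¹·m⁻²·s²·A.
  Combining: V²·Pa⁻¹·lm·Sv⁻¹·Wb⁻¹·s = (kg²·m⁴·s⁻⁶·A⁻²) · (kg⁻¹·m·s²) · cd · (m⁻²·s²) · (kg⁻¹·m⁻²·s²·A) · s = m·s·A⁻¹·cd.
Both reduce to m·s·A⁻¹·cd.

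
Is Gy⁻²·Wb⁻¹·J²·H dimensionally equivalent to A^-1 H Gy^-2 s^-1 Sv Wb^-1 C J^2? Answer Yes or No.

No

Left side:
  Gy = J/kg (absorbed dose = energy per mass),
      = m²·s⁻².
  So Gy⁻² = m⁻⁴·s⁴.
  Wb = V·s (flux: a volt is a weber per second),
      = kg·m²·s⁻²·A⁻¹.
  So Wb⁻¹ = kg⁻¹·m⁻²·s²·A.
  J = N·m (work = force × distance),
      = kg·m²·s⁻².
  So J² = kg²·m⁴·s⁻⁴.
  H = Wb/A (inductance = flux per current),
      = kg·m²·s⁻²·A⁻².
  Combining: Gy⁻²·Wb⁻¹·J²·H = (m⁻⁴·s⁴) · (kg⁻¹·m⁻²·s²·A) · (kg²·m⁴·s⁻⁴) · (kg·m²·s⁻²·A⁻²) = kg²·A⁻¹.
Right side:
  H = Wb/A (inductance = flux per current),
      = kg·m²·s⁻²·A⁻².
  Gy = J/kg (absorbed dose = energy per mass),
      = m²·s⁻².
  So Gy⁻² = m⁻⁴·s⁴.
  Sv = J/kg (equivalent dose = energy per mass),
      = m²·s⁻².
  Wb = V·s (flux: a volt is a weber per second),
      = kg·m²·s⁻²·A⁻¹.
  So Wb⁻¹ = kg⁻¹·m⁻²·s²·A.
  C = A·s = s·A (charge = current × time).
  J = N·m (work = force × distance),
      = kg·m²·s⁻².
  So J² = kg²·m⁴·s⁻⁴.
  Combining: A⁻¹·H·Gy⁻²·s⁻¹·Sv·Wb⁻¹·C·J² = A⁻¹ · (kg·m²·s⁻²·A⁻²) · (m⁻⁴·s⁴) · s⁻¹ · (m²·s⁻²) · (kg⁻¹·m⁻²·s²·A) · (s·A) · (kg²·m⁴·s⁻⁴) = kg²·m²·s⁻²·A⁻¹.
Left is kg²·A⁻¹; right is kg²·m²·s⁻²·A⁻¹ — different.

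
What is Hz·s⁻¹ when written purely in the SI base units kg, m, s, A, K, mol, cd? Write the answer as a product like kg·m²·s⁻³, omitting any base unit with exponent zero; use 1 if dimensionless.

s⁻²

Hz = s⁻¹.
Combining: Hz·s⁻¹ = s⁻¹ · s⁻¹ = s⁻².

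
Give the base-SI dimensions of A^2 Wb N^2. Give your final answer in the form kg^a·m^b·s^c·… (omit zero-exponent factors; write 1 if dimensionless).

kg³·m⁴·s⁻⁶·A

Wb = V·s (flux: a volt is a weber per second),
    = kg·m²·s⁻²·A⁻¹.
N = kg·m/s² = kg·m·s⁻² (force = mass × acceleration).
So N² = kg²·m²·s⁻⁴.
Combining: A²·Wb·N² = A² · (kg·m²·s⁻²·A⁻¹) · (kg²·m²·s⁻⁴) = kg³·m⁴·s⁻⁶·A.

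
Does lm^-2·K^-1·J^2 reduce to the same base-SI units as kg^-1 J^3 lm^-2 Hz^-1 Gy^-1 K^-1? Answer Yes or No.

No

Left side:
  lm = cd.
  So lm⁻² = cd⁻².
  J = kg·m²·s⁻².
  So J² = kg²·m⁴·s⁻⁴.
  Combining: lm⁻²·K⁻¹·J² = cd⁻² · K⁻¹ · (kg²·m⁴·s⁻⁴) = kg²·m⁴·s⁻⁴·K⁻¹·cd⁻².
Right side:
  J = N·m (work = force × distance),
      = kg·m²·s⁻².
  So J³ = kg³·m⁶·s⁻⁶.
  lm = cd·sr = cd (luminous flux; sr is dimensionless).
  So lm⁻² = cd⁻².
  Hz = 1/s = s⁻¹ (frequency is cycles per second).
  So Hz⁻¹ = s.
  Gy = J/kg (absorbed dose = energy per mass),
      = m²·s⁻².
  So Gy⁻¹ = m⁻²·s².
  Combining: kg⁻¹·J³·lm⁻²·Hz⁻¹·Gy⁻¹·K⁻¹ = kg⁻¹ · (kg³·m⁶·s⁻⁶) · cd⁻² · s · (m⁻²·s²) · K⁻¹ = kg²·m⁴·s⁻³·K⁻¹·cd⁻².
Left is kg²·m⁴·s⁻⁴·K⁻¹·cd⁻²; right is kg²·m⁴·s⁻³·K⁻¹·cd⁻² — different.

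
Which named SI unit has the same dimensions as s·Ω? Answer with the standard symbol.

Ω = V/A (resistance = voltage per current),
    = kg·m²·s⁻³·A⁻².
Combining: s·Ω = s · (kg·m²·s⁻³·A⁻²) = kg·m²·s⁻²·A⁻².
kg·m²·s⁻²·A⁻² is the base-SI form of the henry.

H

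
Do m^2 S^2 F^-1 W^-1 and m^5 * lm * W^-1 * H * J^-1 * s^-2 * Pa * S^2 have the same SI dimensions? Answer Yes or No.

No

Left side:
  S = 1/Ω (conductance is reciprocal resistance),
      = kg⁻¹·m⁻²·s³·A².
  So S² = kg⁻²·m⁻⁴·s⁶·A⁴.
  F = C/V (capacitance = charge per voltage),
      = A·s/(kg·m²·s⁻³·A⁻¹) (substituting C and V),
      = kg⁻¹·m⁻²·s⁴·A².
  So F⁻¹ = kg·m²·s⁻⁴·A⁻².
  W = J/s (power = energy per time),
      = kg·m²·s⁻³.
  So W⁻¹ = kg⁻¹·m⁻²·s³.
  Combining: m²·S²·F⁻¹·W⁻¹ = m² · (kg⁻²·m⁻⁴·s⁶·A⁴) · (kg·m²·s⁻⁴·A⁻²) · (kg⁻¹·m⁻²·s³) = kg⁻²·m⁻²·s⁵·A².
Right side:
  lm = cd.
  W = kg·m²·s⁻³.
  So W⁻¹ = kg⁻¹·m⁻²·s³.
  H = kg·m²·s⁻²·A⁻².
  J = kg·m²·s⁻².
  So J⁻¹ = kg⁻¹·m⁻²·s².
  Pa = kg·m⁻¹·s⁻².
  S = kg⁻¹·m⁻²·s³·A².
  So S² = kg⁻²·m⁻⁴·s⁶·A⁴.
  Combining: m⁵·lm·W⁻¹·H·J⁻¹·s⁻²·Pa·S² = m⁵ · cd · (kg⁻¹·m⁻²·s³) · (kg·m²·s⁻²·A⁻²) · (kg⁻¹·m⁻²·s²) · s⁻² · (kg·m⁻¹·s⁻²) · (kg⁻²·m⁻⁴·s⁶·A⁴) = kg⁻²·m⁻²·s⁵·A²·cd.
Left is kg⁻²·m⁻²·s⁵·A²; right is kg⁻²·m⁻²·s⁵·A²·cd — different.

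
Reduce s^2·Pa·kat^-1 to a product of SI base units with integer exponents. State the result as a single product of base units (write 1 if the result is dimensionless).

Pa = N/m² (pressure = force per area),
    = kg·m⁻¹·s⁻².
kat = mol/s = s⁻¹·mol (catalytic activity).
So kat⁻¹ = s·mol⁻¹.
Combining: s²·Pa·kat⁻¹ = s² · (kg·m⁻¹·s⁻²) · (s·mol⁻¹) = kg·m⁻¹·s·mol⁻¹.

kg·m⁻¹·s·mol⁻¹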